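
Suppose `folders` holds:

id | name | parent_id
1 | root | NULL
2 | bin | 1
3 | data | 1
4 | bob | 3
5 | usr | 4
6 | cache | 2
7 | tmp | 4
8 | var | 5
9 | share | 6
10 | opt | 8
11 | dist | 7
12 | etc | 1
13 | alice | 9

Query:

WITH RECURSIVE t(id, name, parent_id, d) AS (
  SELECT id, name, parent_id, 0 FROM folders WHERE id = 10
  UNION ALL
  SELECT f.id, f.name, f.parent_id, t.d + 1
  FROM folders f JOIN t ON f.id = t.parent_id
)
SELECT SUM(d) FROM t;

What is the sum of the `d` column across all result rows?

15

Base: id=10 (opt), parent_id=8, d 0.
Iteration 1: join on id=8 -> var (id 8, parent_id=5, d 1).
Iteration 2: join on id=5 -> usr (id 5, parent_id=4, d 2).
Iteration 3: join on id=4 -> bob (id 4, parent_id=3, d 3).
Iteration 4: join on id=3 -> data (id 3, parent_id=1, d 4).
Iteration 5: join on id=1 -> root (id 1, parent_id=NULL, d 5).
Iteration 6: parent_id is NULL; no match; recursion stops.
SUM(d) = 0 + 1 + 2 + 3 + 4 + 5 = 15.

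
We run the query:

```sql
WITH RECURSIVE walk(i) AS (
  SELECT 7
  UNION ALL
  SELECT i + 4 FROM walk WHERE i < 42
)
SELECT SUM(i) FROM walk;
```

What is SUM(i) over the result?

Base: i=7.
Iteration 1: 7 < 42 holds -> i = 7 + 4 = 11.
Iteration 2: 11 < 42 holds -> i = 11 + 4 = 15.
Iteration 3: 15 < 42 holds -> i = 15 + 4 = 19.
Iteration 4: 19 < 42 holds -> i = 19 + 4 = 23.
Iteration 5: 23 < 42 holds -> i = 23 + 4 = 27.
Iteration 6: 27 < 42 holds -> i = 27 + 4 = 31.
Iteration 7: 31 < 42 holds -> i = 31 + 4 = 35.
Iteration 8: 35 < 42 holds -> i = 35 + 4 = 39.
Iteration 9: 39 < 42 holds -> i = 39 + 4 = 43.
Iteration 10: 43 < 42 fails; recursion stops.
SUM(i) = 7 + 11 + 15 + 19 + 23 + 27 + 31 + 35 + 39 + 43 = 250.

250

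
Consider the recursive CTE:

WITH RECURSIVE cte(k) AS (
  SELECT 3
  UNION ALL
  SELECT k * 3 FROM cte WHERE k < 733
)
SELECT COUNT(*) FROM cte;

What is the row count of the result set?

7

Base: k=3.
Iteration 1: 3 < 733 holds -> k = 3 * 3 = 9.
Iteration 2: 9 < 733 holds -> k = 9 * 3 = 27.
Iteration 3: 27 < 733 holds -> k = 27 * 3 = 81.
Iteration 4: 81 < 733 holds -> k = 81 * 3 = 243.
Iteration 5: 243 < 733 holds -> k = 243 * 3 = 729.
Iteration 6: 729 < 733 holds -> k = 729 * 3 = 2187.
Iteration 7: 2187 < 733 fails; recursion stops.
Total rows emitted: 7.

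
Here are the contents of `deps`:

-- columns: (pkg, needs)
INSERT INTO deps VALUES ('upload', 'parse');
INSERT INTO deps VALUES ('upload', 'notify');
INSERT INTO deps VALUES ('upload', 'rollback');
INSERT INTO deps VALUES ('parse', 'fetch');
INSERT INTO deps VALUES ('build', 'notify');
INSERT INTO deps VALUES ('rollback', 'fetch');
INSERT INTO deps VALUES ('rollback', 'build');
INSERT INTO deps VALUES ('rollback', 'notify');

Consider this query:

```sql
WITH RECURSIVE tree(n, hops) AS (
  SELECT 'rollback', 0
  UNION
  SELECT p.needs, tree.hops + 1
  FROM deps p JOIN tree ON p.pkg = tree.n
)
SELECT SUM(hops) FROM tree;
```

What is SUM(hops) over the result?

5

Base: (rollback, hops=0).
Iteration 1: edges from {rollback} -> (build, hops=1), (fetch, hops=1), (notify, hops=1).
Iteration 2: edges from {build,fetch,notify} -> (notify, hops=2).
Iteration 3: no outgoing edges from {notify}; recursion stops.
SUM(hops) = 0 + 1 + 1 + 1 + 2 = 5.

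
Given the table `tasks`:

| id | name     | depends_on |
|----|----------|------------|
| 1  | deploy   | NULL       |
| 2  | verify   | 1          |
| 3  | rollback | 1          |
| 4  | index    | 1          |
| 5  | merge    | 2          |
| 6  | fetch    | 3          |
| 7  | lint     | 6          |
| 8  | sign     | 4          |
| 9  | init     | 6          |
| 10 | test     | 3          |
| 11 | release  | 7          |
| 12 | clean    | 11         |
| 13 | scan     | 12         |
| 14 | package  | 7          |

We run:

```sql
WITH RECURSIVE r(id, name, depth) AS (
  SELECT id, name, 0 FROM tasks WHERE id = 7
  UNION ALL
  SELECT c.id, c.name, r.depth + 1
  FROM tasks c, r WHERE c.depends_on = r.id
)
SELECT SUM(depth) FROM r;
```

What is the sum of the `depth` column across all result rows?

7

Base: id=7 (lint) at depth 0.
Iteration 1: rows with depends_on in {7} -> release (id 11, depth 1), package (id 14, depth 1).
Iteration 2: rows with depends_on in {11,14} -> clean (id 12, depth 2).
Iteration 3: rows with depends_on in {12} -> scan (id 13, depth 3).
Iteration 4: no rows with depends_on in {13}; recursion stops.
SUM(depth) = 0 + 1 + 1 + 2 + 3 = 7.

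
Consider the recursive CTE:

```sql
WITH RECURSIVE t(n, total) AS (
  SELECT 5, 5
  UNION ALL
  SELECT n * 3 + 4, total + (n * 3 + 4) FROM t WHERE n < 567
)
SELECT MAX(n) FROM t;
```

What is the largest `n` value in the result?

1699

Base: n=5, total=5.
Iteration 1: 5 < 567 holds -> n = 5 * 3 + 4 = 19, total = 5 + 19 = 24.
Iteration 2: 19 < 567 holds -> n = 19 * 3 + 4 = 61, total = 24 + 61 = 85.
Iteration 3: 61 < 567 holds -> n = 61 * 3 + 4 = 187, total = 85 + 187 = 272.
Iteration 4: 187 < 567 holds -> n = 187 * 3 + 4 = 565, total = 272 + 565 = 837.
Iteration 5: 565 < 567 holds -> n = 565 * 3 + 4 = 1699, total = 837 + 1699 = 2536.
Iteration 6: 1699 < 567 fails; recursion stops.
n values: 5, 19, 61, 187, 565, 1699; the maximum is 1699.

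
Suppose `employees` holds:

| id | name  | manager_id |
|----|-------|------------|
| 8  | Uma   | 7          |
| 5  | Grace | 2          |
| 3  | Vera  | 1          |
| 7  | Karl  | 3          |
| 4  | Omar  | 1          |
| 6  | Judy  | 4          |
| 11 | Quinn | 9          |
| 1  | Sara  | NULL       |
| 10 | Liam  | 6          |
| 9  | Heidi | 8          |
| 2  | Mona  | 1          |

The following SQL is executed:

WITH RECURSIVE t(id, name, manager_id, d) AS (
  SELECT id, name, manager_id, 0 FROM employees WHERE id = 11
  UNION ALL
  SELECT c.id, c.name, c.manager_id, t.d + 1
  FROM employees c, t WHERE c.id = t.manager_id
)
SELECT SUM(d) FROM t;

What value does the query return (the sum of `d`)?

Base: id=11 (Quinn), manager_id=9, d 0.
Iteration 1: join on id=9 -> Heidi (id 9, manager_id=8, d 1).
Iteration 2: join on id=8 -> Uma (id 8, manager_id=7, d 2).
Iteration 3: join on id=7 -> Karl (id 7, manager_id=3, d 3).
Iteration 4: join on id=3 -> Vera (id 3, manager_id=1, d 4).
Iteration 5: join on id=1 -> Sara (id 1, manager_id=NULL, d 5).
Iteration 6: manager_id is NULL; no match; recursion stops.
SUM(d) = 0 + 1 + 2 + 3 + 4 + 5 = 15.

15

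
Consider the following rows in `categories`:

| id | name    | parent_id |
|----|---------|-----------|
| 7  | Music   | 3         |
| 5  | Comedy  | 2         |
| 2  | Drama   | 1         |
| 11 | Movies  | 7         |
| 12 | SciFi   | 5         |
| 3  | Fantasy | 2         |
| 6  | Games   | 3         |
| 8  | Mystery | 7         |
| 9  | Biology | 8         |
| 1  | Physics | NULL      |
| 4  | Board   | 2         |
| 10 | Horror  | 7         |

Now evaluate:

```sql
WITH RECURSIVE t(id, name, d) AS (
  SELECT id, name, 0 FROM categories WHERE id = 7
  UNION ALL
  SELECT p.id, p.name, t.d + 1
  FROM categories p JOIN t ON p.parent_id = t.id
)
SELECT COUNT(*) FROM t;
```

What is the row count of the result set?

5

Base: id=7 (Music) at d 0.
Iteration 1: rows with parent_id in {7} -> Mystery (id 8, d 1), Horror (id 10, d 1), Movies (id 11, d 1).
Iteration 2: rows with parent_id in {8,10,11} -> Biology (id 9, d 2).
Iteration 3: no rows with parent_id in {9}; recursion stops.
Total rows emitted: 5.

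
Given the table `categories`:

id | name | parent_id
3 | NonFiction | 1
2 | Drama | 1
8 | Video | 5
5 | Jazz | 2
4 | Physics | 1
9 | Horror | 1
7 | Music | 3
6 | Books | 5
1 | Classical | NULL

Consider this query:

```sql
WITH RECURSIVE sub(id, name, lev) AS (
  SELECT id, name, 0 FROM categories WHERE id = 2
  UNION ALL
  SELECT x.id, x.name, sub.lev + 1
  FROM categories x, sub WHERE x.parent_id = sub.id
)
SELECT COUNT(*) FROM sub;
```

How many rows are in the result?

Base: id=2 (Drama) at lev 0.
Iteration 1: rows with parent_id in {2} -> Jazz (id 5, lev 1).
Iteration 2: rows with parent_id in {5} -> Books (id 6, lev 2), Video (id 8, lev 2).
Iteration 3: no rows with parent_id in {6,8}; recursion stops.
Total rows emitted: 4.

4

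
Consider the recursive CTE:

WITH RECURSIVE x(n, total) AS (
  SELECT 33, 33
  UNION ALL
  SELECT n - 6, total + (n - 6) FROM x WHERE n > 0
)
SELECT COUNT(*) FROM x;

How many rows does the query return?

Base: n=33, total=33.
Iteration 1: 33 > 0 holds -> n = 33 - 6 = 27, total = 33 + 27 = 60.
Iteration 2: 27 > 0 holds -> n = 27 - 6 = 21, total = 60 + 21 = 81.
Iteration 3: 21 > 0 holds -> n = 21 - 6 = 15, total = 81 + 15 = 96.
Iteration 4: 15 > 0 holds -> n = 15 - 6 = 9, total = 96 + 9 = 105.
Iteration 5: 9 > 0 holds -> n = 9 - 6 = 3, total = 105 + 3 = 108.
Iteration 6: 3 > 0 holds -> n = 3 - 6 = -3, total = 108 + -3 = 105.
Iteration 7: -3 > 0 fails; recursion stops.
Total rows emitted: 7.

7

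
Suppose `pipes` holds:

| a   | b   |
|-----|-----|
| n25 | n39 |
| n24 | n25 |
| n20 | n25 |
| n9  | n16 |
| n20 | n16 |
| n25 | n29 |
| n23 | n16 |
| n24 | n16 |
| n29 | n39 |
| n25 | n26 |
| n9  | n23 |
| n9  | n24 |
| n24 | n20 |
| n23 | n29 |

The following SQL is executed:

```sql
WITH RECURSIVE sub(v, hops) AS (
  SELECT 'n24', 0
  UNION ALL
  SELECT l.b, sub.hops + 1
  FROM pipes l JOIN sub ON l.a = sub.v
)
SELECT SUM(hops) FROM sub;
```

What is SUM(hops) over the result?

29

Base: (n24, hops=0).
Iteration 1: edges from {n24} -> (n16, hops=1), (n20, hops=1), (n25, hops=1).
Iteration 2: edges from {n16,n20,n25} -> (n16, hops=2), (n25, hops=2), (n26, hops=2), (n29, hops=2), (n39, hops=2).
Iteration 3: edges from {n16,n25,n26,n29,n39} -> (n26, hops=3), (n29, hops=3), (n39, hops=3) x2. [UNION ALL keeps all 4 new rows, including repeats]
Iteration 4: edges from {n26,n29,n39} -> (n39, hops=4).
Iteration 5: no outgoing edges from {n39}; recursion stops.
SUM(hops) = 0 + 1 + 1 + 1 + 2 + 2 + 2 + 2 + 2 + 3 + 3 + 3 + 3 + 4 = 29.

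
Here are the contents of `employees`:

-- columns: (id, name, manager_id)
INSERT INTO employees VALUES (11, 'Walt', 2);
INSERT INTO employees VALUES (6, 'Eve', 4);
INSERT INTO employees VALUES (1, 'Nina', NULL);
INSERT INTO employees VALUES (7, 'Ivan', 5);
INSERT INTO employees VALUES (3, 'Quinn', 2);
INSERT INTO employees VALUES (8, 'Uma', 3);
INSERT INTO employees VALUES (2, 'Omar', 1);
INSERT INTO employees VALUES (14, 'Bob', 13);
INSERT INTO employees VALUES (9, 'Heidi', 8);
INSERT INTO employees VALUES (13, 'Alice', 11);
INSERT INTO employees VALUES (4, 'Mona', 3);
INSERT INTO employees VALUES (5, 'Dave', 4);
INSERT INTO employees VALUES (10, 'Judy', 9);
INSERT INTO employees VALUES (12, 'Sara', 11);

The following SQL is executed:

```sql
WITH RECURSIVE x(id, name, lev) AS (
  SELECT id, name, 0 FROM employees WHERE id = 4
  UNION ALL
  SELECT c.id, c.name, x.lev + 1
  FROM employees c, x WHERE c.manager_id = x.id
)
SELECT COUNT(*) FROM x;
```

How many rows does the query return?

4

Base: id=4 (Mona) at lev 0.
Iteration 1: rows with manager_id in {4} -> Dave (id 5, lev 1), Eve (id 6, lev 1).
Iteration 2: rows with manager_id in {5,6} -> Ivan (id 7, lev 2).
Iteration 3: no rows with manager_id in {7}; recursion stops.
Total rows emitted: 4.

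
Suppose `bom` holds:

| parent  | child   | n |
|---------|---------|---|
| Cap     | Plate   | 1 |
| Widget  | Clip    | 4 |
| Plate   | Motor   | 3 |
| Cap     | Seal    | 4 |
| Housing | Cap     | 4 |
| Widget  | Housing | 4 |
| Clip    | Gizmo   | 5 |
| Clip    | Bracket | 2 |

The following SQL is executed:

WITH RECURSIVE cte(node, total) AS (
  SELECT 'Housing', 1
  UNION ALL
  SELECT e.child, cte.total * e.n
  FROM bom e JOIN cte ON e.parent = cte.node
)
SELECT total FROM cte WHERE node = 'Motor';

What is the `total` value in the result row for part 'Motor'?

12

Base: (Housing, total=1).
Iteration 1: components of {Housing} -> Cap = 1*4 = 4.
Iteration 2: components of {Cap} -> Plate = 4*1 = 4, Seal = 4*4 = 16.
Iteration 3: components of {Plate,Seal} -> Motor = 4*3 = 12.
Iteration 4: no further components; recursion stops.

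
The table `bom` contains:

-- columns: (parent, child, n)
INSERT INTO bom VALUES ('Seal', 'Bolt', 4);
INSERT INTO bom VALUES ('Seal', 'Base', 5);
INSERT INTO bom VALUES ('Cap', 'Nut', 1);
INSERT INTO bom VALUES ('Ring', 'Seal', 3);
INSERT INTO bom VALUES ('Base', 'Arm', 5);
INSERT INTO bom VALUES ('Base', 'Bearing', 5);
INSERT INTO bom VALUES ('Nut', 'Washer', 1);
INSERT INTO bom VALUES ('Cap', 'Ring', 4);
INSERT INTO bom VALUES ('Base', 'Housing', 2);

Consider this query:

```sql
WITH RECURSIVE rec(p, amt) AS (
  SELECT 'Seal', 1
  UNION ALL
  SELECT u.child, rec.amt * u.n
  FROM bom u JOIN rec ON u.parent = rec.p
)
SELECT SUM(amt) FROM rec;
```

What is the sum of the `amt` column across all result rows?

Base: (Seal, amt=1).
Iteration 1: components of {Seal} -> Base = 1*5 = 5, Bolt = 1*4 = 4.
Iteration 2: components of {Base,Bolt} -> Arm = 5*5 = 25, Bearing = 5*5 = 25, Housing = 5*2 = 10.
Iteration 3: no further components; recursion stops.
SUM(amt) = 1 + 5 + 4 + 25 + 25 + 10 = 70.

70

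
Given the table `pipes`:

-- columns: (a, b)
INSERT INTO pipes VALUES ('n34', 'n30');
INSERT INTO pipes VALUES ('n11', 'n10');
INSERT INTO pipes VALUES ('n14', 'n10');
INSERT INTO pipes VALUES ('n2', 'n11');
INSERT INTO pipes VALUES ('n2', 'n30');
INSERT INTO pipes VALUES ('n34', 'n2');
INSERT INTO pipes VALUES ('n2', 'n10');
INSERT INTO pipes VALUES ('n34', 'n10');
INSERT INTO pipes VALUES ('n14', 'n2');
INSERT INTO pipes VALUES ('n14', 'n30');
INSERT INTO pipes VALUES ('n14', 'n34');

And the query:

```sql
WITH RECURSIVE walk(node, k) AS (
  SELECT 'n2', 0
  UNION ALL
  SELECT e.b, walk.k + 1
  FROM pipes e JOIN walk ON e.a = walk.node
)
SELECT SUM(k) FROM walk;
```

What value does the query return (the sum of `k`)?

5

Base: (n2, k=0).
Iteration 1: edges from {n2} -> (n10, k=1), (n11, k=1), (n30, k=1).
Iteration 2: edges from {n10,n11,n30} -> (n10, k=2).
Iteration 3: no outgoing edges from {n10}; recursion stops.
SUM(k) = 0 + 1 + 1 + 1 + 2 = 5.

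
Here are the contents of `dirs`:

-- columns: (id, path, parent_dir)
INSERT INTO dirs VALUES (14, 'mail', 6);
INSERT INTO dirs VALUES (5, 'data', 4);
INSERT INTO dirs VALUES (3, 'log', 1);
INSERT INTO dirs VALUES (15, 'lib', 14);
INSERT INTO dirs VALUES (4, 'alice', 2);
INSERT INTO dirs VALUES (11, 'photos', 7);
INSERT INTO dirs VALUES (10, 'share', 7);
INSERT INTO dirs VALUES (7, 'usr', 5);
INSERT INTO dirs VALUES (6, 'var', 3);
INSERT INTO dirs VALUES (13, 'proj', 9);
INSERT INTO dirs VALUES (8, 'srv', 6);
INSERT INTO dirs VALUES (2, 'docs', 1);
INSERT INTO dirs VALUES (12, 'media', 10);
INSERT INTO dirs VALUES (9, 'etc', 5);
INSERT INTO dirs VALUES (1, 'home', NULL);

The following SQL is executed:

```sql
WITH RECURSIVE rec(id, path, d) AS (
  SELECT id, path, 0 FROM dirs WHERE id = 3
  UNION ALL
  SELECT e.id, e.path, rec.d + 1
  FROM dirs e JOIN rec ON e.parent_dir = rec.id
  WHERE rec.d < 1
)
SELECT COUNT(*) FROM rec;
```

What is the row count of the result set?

Base: id=3 (log) at d 0.
Iteration 1: rows with parent_dir in {3} -> var (id 6, d 1).
Iteration 2: d < 1 fails for all current rows; recursion stops.
Total rows emitted: 2.

2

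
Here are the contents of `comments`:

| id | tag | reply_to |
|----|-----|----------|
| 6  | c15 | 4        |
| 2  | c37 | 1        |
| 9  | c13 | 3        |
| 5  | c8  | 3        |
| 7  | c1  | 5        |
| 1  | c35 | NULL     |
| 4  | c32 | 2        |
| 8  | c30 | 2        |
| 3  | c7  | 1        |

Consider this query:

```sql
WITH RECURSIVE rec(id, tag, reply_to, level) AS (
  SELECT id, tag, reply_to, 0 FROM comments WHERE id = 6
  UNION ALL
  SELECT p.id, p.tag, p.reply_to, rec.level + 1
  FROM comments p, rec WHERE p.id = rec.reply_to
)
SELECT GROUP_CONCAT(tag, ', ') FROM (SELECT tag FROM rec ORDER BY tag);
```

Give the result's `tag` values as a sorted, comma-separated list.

c15, c32, c35, c37

Base: id=6 (c15), reply_to=4, level 0.
Iteration 1: join on id=4 -> c32 (id 4, reply_to=2, level 1).
Iteration 2: join on id=2 -> c37 (id 2, reply_to=1, level 2).
Iteration 3: join on id=1 -> c35 (id 1, reply_to=NULL, level 3).
Iteration 4: reply_to is NULL; no match; recursion stops.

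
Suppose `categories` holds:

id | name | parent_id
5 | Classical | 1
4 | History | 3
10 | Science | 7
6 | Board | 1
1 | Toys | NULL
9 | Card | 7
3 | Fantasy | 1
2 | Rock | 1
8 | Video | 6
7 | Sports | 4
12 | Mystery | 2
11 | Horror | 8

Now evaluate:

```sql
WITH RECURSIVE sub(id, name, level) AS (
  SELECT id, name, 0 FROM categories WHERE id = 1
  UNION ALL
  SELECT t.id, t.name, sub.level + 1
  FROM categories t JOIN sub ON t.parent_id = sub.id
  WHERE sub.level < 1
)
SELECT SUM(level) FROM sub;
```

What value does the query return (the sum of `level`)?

4

Base: id=1 (Toys) at level 0.
Iteration 1: rows with parent_id in {1} -> Rock (id 2, level 1), Fantasy (id 3, level 1), Classical (id 5, level 1), Board (id 6, level 1).
Iteration 2: level < 1 fails for all current rows; recursion stops.
SUM(level) = 0 + 1 + 1 + 1 + 1 = 4.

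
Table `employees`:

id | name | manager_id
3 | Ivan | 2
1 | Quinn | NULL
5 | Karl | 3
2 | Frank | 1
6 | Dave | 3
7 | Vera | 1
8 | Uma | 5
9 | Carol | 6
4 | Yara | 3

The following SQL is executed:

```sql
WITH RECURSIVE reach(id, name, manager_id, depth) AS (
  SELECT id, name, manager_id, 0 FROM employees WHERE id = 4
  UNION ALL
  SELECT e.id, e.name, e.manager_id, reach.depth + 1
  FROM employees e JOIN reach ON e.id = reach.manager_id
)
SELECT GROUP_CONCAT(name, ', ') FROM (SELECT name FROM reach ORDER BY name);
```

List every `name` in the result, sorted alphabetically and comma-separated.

Base: id=4 (Yara), manager_id=3, depth 0.
Iteration 1: join on id=3 -> Ivan (id 3, manager_id=2, depth 1).
Iteration 2: join on id=2 -> Frank (id 2, manager_id=1, depth 2).
Iteration 3: join on id=1 -> Quinn (id 1, manager_id=NULL, depth 3).
Iteration 4: manager_id is NULL; no match; recursion stops.

Frank, Ivan, Quinn, Yara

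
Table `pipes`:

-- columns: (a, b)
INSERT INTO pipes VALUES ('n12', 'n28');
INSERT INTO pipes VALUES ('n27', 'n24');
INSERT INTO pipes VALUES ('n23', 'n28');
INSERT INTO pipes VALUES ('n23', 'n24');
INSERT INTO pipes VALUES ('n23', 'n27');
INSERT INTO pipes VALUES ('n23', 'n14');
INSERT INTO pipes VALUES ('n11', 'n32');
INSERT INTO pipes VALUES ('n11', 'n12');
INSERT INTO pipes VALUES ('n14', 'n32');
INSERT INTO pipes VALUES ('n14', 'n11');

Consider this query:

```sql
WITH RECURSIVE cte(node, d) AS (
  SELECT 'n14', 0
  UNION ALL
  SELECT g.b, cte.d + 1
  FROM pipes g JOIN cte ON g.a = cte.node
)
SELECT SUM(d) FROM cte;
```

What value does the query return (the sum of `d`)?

Base: (n14, d=0).
Iteration 1: edges from {n14} -> (n11, d=1), (n32, d=1).
Iteration 2: edges from {n11,n32} -> (n12, d=2), (n32, d=2).
Iteration 3: edges from {n12,n32} -> (n28, d=3).
Iteration 4: no outgoing edges from {n28}; recursion stops.
SUM(d) = 0 + 1 + 1 + 2 + 2 + 3 = 9.

9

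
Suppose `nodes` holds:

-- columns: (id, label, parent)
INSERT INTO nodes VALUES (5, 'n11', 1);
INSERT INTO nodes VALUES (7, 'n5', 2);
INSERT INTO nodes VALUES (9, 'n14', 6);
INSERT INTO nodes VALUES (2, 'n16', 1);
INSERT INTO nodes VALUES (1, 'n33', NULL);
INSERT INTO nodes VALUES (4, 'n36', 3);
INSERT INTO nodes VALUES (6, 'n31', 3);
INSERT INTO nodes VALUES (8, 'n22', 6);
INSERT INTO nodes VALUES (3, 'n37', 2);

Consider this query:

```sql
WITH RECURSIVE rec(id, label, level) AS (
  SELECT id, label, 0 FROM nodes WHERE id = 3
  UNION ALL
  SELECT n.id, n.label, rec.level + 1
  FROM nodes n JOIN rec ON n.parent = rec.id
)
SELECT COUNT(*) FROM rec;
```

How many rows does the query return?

5

Base: id=3 (n37) at level 0.
Iteration 1: rows with parent in {3} -> n36 (id 4, level 1), n31 (id 6, level 1).
Iteration 2: rows with parent in {4,6} -> n22 (id 8, level 2), n14 (id 9, level 2).
Iteration 3: no rows with parent in {8,9}; recursion stops.
Total rows emitted: 5.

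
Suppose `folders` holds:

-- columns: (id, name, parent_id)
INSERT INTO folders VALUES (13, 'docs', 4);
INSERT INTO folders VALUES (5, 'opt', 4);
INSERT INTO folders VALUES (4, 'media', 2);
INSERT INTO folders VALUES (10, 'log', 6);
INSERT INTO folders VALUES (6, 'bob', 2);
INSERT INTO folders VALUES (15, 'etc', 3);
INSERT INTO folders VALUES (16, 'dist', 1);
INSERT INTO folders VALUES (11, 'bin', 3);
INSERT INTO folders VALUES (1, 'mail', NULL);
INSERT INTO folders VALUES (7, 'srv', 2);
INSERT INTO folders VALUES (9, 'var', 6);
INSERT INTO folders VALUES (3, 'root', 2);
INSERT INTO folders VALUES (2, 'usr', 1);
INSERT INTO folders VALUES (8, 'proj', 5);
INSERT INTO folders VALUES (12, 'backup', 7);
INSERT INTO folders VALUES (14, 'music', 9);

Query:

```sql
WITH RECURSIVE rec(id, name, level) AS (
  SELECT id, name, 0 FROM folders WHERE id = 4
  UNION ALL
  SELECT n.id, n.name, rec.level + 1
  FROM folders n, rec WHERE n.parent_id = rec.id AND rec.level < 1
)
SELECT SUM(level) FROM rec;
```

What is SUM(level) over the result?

Base: id=4 (media) at level 0.
Iteration 1: rows with parent_id in {4} -> opt (id 5, level 1), docs (id 13, level 1).
Iteration 2: level < 1 fails for all current rows; recursion stops.
SUM(level) = 0 + 1 + 1 = 2.

2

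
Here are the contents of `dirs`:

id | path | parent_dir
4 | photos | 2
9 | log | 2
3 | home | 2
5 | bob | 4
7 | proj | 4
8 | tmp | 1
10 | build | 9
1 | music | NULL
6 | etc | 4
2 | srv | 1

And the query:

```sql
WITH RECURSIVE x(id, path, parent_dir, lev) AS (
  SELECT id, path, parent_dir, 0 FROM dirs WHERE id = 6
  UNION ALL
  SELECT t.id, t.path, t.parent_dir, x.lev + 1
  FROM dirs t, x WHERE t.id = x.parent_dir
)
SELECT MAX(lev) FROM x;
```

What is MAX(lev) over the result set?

3

Base: id=6 (etc), parent_dir=4, lev 0.
Iteration 1: join on id=4 -> photos (id 4, parent_dir=2, lev 1).
Iteration 2: join on id=2 -> srv (id 2, parent_dir=1, lev 2).
Iteration 3: join on id=1 -> music (id 1, parent_dir=NULL, lev 3).
Iteration 4: parent_dir is NULL; no match; recursion stops.
lev values: 0, 1, 2, 3; the maximum is 3.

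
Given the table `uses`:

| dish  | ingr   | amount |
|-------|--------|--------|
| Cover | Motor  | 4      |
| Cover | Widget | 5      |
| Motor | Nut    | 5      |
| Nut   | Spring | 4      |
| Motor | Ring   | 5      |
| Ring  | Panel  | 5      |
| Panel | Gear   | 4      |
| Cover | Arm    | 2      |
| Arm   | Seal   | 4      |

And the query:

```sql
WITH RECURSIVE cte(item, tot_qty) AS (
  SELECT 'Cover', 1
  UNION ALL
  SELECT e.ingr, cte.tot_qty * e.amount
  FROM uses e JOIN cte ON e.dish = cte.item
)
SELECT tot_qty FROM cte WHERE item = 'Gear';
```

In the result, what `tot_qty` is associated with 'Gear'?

Base: (Cover, tot_qty=1).
Iteration 1: components of {Cover} -> Arm = 1*2 = 2, Motor = 1*4 = 4, Widget = 1*5 = 5.
Iteration 2: components of {Arm,Motor,Widget} -> Nut = 4*5 = 20, Ring = 4*5 = 20, Seal = 2*4 = 8.
Iteration 3: components of {Nut,Ring,Seal} -> Panel = 20*5 = 100, Spring = 20*4 = 80.
Iteration 4: components of {Panel,Spring} -> Gear = 100*4 = 400.
Iteration 5: no further components; recursion stops.

400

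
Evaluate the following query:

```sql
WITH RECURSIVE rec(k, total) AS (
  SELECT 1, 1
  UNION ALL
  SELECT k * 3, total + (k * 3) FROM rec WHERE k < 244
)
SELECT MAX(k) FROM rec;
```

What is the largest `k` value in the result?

729

Base: k=1, total=1.
Iteration 1: 1 < 244 holds -> k = 1 * 3 = 3, total = 1 + 3 = 4.
Iteration 2: 3 < 244 holds -> k = 3 * 3 = 9, total = 4 + 9 = 13.
Iteration 3: 9 < 244 holds -> k = 9 * 3 = 27, total = 13 + 27 = 40.
Iteration 4: 27 < 244 holds -> k = 27 * 3 = 81, total = 40 + 81 = 121.
Iteration 5: 81 < 244 holds -> k = 81 * 3 = 243, total = 121 + 243 = 364.
Iteration 6: 243 < 244 holds -> k = 243 * 3 = 729, total = 364 + 729 = 1093.
Iteration 7: 729 < 244 fails; recursion stops.
k values: 1, 3, 9, 27, 81, 243, 729; the maximum is 729.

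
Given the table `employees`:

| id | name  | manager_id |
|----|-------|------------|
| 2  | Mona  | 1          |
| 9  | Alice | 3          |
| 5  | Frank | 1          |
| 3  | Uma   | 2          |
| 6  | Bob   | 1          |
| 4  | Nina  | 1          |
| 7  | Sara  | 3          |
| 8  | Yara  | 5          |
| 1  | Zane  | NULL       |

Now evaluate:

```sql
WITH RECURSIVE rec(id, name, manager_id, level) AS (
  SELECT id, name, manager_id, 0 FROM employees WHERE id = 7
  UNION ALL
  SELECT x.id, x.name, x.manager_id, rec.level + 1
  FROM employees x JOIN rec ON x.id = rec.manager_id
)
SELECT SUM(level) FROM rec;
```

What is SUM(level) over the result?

6

Base: id=7 (Sara), manager_id=3, level 0.
Iteration 1: join on id=3 -> Uma (id 3, manager_id=2, level 1).
Iteration 2: join on id=2 -> Mona (id 2, manager_id=1, level 2).
Iteration 3: join on id=1 -> Zane (id 1, manager_id=NULL, level 3).
Iteration 4: manager_id is NULL; no match; recursion stops.
SUM(level) = 0 + 1 + 2 + 3 = 6.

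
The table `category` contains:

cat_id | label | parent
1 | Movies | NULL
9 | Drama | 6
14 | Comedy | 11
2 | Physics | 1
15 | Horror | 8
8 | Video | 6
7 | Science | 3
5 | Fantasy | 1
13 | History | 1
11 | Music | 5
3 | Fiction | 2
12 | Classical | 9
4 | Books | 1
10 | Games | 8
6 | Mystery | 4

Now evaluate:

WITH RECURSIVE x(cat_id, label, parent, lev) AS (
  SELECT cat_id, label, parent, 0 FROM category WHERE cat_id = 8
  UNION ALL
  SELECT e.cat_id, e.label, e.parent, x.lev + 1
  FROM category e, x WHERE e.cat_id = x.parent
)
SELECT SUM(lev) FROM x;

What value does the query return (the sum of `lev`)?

Base: cat_id=8 (Video), parent=6, lev 0.
Iteration 1: join on cat_id=6 -> Mystery (id 6, parent=4, lev 1).
Iteration 2: join on cat_id=4 -> Books (id 4, parent=1, lev 2).
Iteration 3: join on cat_id=1 -> Movies (id 1, parent=NULL, lev 3).
Iteration 4: parent is NULL; no match; recursion stops.
SUM(lev) = 0 + 1 + 2 + 3 = 6.

6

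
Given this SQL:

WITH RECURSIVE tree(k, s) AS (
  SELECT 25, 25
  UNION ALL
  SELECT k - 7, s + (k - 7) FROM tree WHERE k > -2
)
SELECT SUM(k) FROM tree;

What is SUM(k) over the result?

55

Base: k=25, s=25.
Iteration 1: 25 > -2 holds -> k = 25 - 7 = 18, s = 25 + 18 = 43.
Iteration 2: 18 > -2 holds -> k = 18 - 7 = 11, s = 43 + 11 = 54.
Iteration 3: 11 > -2 holds -> k = 11 - 7 = 4, s = 54 + 4 = 58.
Iteration 4: 4 > -2 holds -> k = 4 - 7 = -3, s = 58 + -3 = 55.
Iteration 5: -3 > -2 fails; recursion stops.
SUM(k) = 25 + 18 + 11 + 4 + -3 = 55.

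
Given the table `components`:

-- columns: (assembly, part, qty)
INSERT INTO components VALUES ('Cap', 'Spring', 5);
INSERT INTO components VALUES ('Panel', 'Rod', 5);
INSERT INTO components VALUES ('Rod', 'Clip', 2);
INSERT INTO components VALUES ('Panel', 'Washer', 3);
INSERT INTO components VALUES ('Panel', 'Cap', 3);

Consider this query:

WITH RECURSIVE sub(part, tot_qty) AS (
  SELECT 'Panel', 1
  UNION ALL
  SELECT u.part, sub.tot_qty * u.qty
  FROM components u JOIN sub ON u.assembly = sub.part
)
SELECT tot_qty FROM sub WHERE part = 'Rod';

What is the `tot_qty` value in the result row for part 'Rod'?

Base: (Panel, tot_qty=1).
Iteration 1: components of {Panel} -> Cap = 1*3 = 3, Rod = 1*5 = 5, Washer = 1*3 = 3.
Iteration 2: components of {Cap,Rod,Washer} -> Clip = 5*2 = 10, Spring = 3*5 = 15.
Iteration 3: no further components; recursion stops.

5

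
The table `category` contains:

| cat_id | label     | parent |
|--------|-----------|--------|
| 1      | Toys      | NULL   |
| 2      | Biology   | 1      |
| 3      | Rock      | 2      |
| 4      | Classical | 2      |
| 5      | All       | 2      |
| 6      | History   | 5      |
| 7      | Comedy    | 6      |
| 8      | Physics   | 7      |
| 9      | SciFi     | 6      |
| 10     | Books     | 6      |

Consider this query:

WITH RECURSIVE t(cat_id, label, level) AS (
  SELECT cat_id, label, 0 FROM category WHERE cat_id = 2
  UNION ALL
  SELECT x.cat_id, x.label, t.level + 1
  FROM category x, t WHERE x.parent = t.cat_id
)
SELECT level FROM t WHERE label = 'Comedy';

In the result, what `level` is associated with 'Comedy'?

Base: cat_id=2 (Biology) at level 0.
Iteration 1: rows with parent in {2} -> Rock (id 3, level 1), Classical (id 4, level 1), All (id 5, level 1).
Iteration 2: rows with parent in {3,4,5} -> History (id 6, level 2).
Iteration 3: rows with parent in {6} -> Comedy (id 7, level 3), SciFi (id 9, level 3), Books (id 10, level 3).
Iteration 4: rows with parent in {7,9,10} -> Physics (id 8, level 4).
Iteration 5: no rows with parent in {8}; recursion stops.

3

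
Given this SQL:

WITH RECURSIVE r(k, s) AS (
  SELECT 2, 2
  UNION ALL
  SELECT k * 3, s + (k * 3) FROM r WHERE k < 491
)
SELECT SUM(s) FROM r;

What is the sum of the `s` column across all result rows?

3272

Base: k=2, s=2.
Iteration 1: 2 < 491 holds -> k = 2 * 3 = 6, s = 2 + 6 = 8.
Iteration 2: 6 < 491 holds -> k = 6 * 3 = 18, s = 8 + 18 = 26.
Iteration 3: 18 < 491 holds -> k = 18 * 3 = 54, s = 26 + 54 = 80.
Iteration 4: 54 < 491 holds -> k = 54 * 3 = 162, s = 80 + 162 = 242.
Iteration 5: 162 < 491 holds -> k = 162 * 3 = 486, s = 242 + 486 = 728.
Iteration 6: 486 < 491 holds -> k = 486 * 3 = 1458, s = 728 + 1458 = 2186.
Iteration 7: 1458 < 491 fails; recursion stops.
SUM(s) = 2 + 8 + 26 + 80 + 242 + 728 + 2186 = 3272.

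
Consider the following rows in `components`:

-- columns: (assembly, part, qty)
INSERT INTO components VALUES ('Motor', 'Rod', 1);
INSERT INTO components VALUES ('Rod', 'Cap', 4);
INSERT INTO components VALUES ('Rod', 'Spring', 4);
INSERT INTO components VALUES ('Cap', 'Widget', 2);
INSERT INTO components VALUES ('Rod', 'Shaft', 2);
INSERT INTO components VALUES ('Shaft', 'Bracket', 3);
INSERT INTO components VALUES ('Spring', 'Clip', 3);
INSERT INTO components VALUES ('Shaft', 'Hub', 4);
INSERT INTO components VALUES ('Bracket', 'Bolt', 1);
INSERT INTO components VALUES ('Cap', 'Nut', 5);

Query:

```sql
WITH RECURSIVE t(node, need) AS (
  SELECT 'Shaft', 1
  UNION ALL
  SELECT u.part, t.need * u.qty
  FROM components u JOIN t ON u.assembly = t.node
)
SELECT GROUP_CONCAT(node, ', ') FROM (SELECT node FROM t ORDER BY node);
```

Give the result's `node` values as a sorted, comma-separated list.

Base: (Shaft, need=1).
Iteration 1: components of {Shaft} -> Bracket = 1*3 = 3, Hub = 1*4 = 4.
Iteration 2: components of {Bracket,Hub} -> Bolt = 3*1 = 3.
Iteration 3: no further components; recursion stops.

Bolt, Bracket, Hub, Shaft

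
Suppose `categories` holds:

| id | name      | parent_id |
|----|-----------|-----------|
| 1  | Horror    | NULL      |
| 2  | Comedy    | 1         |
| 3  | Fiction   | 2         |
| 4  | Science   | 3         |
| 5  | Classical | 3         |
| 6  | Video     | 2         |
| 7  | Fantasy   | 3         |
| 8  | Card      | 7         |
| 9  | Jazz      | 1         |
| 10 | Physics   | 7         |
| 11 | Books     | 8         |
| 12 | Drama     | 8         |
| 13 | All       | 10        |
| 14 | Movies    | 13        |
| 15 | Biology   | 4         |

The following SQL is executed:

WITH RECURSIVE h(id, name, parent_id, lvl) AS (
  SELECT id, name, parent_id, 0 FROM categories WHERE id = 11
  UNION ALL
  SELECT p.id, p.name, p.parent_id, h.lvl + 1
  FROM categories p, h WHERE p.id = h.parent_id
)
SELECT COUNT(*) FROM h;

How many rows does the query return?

6

Base: id=11 (Books), parent_id=8, lvl 0.
Iteration 1: join on id=8 -> Card (id 8, parent_id=7, lvl 1).
Iteration 2: join on id=7 -> Fantasy (id 7, parent_id=3, lvl 2).
Iteration 3: join on id=3 -> Fiction (id 3, parent_id=2, lvl 3).
Iteration 4: join on id=2 -> Comedy (id 2, parent_id=1, lvl 4).
Iteration 5: join on id=1 -> Horror (id 1, parent_id=NULL, lvl 5).
Iteration 6: parent_id is NULL; no match; recursion stops.
Total rows emitted: 6.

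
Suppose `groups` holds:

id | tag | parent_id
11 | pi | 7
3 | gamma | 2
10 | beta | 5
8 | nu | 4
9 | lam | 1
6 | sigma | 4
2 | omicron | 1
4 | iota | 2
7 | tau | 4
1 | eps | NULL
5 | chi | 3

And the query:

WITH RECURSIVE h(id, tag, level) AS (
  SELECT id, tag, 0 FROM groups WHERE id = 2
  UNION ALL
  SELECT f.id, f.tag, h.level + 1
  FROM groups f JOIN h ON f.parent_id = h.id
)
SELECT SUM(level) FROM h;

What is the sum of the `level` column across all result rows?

Base: id=2 (omicron) at level 0.
Iteration 1: rows with parent_id in {2} -> gamma (id 3, level 1), iota (id 4, level 1).
Iteration 2: rows with parent_id in {3,4} -> chi (id 5, level 2), sigma (id 6, level 2), tau (id 7, level 2), nu (id 8, level 2).
Iteration 3: rows with parent_id in {5,6,7,8} -> beta (id 10, level 3), pi (id 11, level 3).
Iteration 4: no rows with parent_id in {10,11}; recursion stops.
SUM(level) = 0 + 1 + 1 + 2 + 2 + 2 + 2 + 3 + 3 = 16.

16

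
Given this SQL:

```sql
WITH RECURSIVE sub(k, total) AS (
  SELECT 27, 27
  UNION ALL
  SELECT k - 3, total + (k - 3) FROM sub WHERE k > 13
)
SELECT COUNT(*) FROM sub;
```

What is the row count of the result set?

6

Base: k=27, total=27.
Iteration 1: 27 > 13 holds -> k = 27 - 3 = 24, total = 27 + 24 = 51.
Iteration 2: 24 > 13 holds -> k = 24 - 3 = 21, total = 51 + 21 = 72.
Iteration 3: 21 > 13 holds -> k = 21 - 3 = 18, total = 72 + 18 = 90.
Iteration 4: 18 > 13 holds -> k = 18 - 3 = 15, total = 90 + 15 = 105.
Iteration 5: 15 > 13 holds -> k = 15 - 3 = 12, total = 105 + 12 = 117.
Iteration 6: 12 > 13 fails; recursion stops.
Total rows emitted: 6.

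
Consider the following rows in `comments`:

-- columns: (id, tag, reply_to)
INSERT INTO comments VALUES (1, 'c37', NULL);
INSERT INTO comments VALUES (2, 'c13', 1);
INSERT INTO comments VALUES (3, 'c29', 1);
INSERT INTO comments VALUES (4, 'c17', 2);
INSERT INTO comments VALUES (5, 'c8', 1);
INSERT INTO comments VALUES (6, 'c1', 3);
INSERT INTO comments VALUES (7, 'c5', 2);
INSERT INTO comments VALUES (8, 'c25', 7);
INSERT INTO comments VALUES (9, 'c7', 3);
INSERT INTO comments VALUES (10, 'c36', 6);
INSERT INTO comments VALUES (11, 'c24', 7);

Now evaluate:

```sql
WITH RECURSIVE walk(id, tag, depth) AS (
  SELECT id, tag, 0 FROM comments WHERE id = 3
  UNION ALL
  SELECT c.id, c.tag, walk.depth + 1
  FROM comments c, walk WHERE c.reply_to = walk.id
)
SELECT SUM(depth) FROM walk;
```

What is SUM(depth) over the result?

Base: id=3 (c29) at depth 0.
Iteration 1: rows with reply_to in {3} -> c1 (id 6, depth 1), c7 (id 9, depth 1).
Iteration 2: rows with reply_to in {6,9} -> c36 (id 10, depth 2).
Iteration 3: no rows with reply_to in {10}; recursion stops.
SUM(depth) = 0 + 1 + 1 + 2 = 4.

4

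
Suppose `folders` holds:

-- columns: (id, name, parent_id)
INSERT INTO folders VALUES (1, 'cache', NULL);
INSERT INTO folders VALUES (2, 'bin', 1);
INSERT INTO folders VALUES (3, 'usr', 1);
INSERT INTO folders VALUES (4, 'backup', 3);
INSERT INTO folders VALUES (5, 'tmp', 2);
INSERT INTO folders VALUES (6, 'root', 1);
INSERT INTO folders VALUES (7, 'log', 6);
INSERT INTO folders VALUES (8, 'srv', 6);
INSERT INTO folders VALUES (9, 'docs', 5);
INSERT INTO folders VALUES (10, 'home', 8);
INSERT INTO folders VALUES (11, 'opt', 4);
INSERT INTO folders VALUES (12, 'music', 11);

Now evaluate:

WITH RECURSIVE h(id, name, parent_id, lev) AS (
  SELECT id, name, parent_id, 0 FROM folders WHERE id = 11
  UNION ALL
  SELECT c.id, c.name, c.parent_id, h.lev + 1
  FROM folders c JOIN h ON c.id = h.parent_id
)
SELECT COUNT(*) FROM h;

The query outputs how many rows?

4

Base: id=11 (opt), parent_id=4, lev 0.
Iteration 1: join on id=4 -> backup (id 4, parent_id=3, lev 1).
Iteration 2: join on id=3 -> usr (id 3, parent_id=1, lev 2).
Iteration 3: join on id=1 -> cache (id 1, parent_id=NULL, lev 3).
Iteration 4: parent_id is NULL; no match; recursion stops.
Total rows emitted: 4.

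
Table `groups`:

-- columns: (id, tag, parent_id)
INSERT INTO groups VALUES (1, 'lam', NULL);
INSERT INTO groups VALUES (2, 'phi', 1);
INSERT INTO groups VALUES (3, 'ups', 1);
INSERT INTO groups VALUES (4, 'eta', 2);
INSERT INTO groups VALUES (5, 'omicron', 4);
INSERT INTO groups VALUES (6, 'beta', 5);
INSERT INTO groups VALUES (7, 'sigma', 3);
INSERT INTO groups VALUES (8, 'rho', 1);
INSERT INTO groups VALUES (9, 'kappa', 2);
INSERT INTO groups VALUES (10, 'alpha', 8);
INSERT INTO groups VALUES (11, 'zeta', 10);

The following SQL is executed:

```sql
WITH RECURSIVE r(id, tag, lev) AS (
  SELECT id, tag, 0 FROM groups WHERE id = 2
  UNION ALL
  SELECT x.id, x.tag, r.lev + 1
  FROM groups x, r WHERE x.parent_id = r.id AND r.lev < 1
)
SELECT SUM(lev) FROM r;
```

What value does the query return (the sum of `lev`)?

Base: id=2 (phi) at lev 0.
Iteration 1: rows with parent_id in {2} -> eta (id 4, lev 1), kappa (id 9, lev 1).
Iteration 2: lev < 1 fails for all current rows; recursion stops.
SUM(lev) = 0 + 1 + 1 = 2.

2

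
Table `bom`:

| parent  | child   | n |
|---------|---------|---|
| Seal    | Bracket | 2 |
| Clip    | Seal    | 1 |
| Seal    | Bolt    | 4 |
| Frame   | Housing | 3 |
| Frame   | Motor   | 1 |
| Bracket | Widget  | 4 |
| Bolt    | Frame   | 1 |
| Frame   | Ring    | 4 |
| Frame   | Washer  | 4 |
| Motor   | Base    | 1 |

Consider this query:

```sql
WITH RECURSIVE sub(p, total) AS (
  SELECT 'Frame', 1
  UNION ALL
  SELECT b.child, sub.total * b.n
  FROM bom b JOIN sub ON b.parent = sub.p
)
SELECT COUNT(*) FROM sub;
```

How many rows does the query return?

6

Base: (Frame, total=1).
Iteration 1: components of {Frame} -> Housing = 1*3 = 3, Motor = 1*1 = 1, Ring = 1*4 = 4, Washer = 1*4 = 4.
Iteration 2: components of {Housing,Motor,Ring,Washer} -> Base = 1*1 = 1.
Iteration 3: no further components; recursion stops.
Total rows emitted: 6.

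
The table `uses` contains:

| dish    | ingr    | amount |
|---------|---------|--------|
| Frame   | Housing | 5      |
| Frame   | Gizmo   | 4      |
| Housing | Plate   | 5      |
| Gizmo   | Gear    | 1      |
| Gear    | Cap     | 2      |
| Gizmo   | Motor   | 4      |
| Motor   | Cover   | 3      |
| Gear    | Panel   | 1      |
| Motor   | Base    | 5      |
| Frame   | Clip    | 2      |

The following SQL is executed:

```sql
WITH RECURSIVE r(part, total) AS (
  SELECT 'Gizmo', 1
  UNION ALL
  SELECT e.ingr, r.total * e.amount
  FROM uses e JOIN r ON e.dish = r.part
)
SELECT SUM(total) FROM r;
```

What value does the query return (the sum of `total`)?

41

Base: (Gizmo, total=1).
Iteration 1: components of {Gizmo} -> Gear = 1*1 = 1, Motor = 1*4 = 4.
Iteration 2: components of {Gear,Motor} -> Base = 4*5 = 20, Cap = 1*2 = 2, Cover = 4*3 = 12, Panel = 1*1 = 1.
Iteration 3: no further components; recursion stops.
SUM(total) = 1 + 1 + 4 + 2 + 1 + 12 + 20 = 41.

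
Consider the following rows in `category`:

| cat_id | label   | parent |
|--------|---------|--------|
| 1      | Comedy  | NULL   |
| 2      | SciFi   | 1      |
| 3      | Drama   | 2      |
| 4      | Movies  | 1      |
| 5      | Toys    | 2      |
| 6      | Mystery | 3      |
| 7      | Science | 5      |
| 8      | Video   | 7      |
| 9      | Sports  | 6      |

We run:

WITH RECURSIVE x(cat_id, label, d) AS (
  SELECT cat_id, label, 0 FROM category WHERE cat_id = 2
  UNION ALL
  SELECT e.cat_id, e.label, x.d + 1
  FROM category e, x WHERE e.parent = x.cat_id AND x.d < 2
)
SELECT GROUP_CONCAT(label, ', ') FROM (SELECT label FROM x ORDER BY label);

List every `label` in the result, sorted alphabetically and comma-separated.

Drama, Mystery, SciFi, Science, Toys

Base: cat_id=2 (SciFi) at d 0.
Iteration 1: rows with parent in {2} -> Drama (id 3, d 1), Toys (id 5, d 1).
Iteration 2: rows with parent in {3,5} -> Mystery (id 6, d 2), Science (id 7, d 2).
Iteration 3: d < 2 fails for all current rows; recursion stops.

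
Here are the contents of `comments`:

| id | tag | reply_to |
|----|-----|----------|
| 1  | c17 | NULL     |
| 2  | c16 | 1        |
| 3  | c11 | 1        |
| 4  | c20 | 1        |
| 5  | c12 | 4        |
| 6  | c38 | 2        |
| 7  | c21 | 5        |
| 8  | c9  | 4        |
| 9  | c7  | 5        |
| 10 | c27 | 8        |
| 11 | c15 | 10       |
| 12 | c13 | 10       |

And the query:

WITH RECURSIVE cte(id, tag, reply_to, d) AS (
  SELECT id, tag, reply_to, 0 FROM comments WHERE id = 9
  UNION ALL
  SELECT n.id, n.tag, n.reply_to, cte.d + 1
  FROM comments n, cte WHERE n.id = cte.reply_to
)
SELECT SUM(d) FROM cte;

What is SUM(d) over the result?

Base: id=9 (c7), reply_to=5, d 0.
Iteration 1: join on id=5 -> c12 (id 5, reply_to=4, d 1).
Iteration 2: join on id=4 -> c20 (id 4, reply_to=1, d 2).
Iteration 3: join on id=1 -> c17 (id 1, reply_to=NULL, d 3).
Iteration 4: reply_to is NULL; no match; recursion stops.
SUM(d) = 0 + 1 + 2 + 3 = 6.

6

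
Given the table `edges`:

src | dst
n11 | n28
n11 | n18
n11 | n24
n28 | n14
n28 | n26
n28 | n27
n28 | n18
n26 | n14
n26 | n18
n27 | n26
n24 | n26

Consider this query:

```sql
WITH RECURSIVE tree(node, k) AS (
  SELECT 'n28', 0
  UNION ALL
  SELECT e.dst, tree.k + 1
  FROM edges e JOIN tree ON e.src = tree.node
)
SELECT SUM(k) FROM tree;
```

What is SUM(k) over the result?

Base: (n28, k=0).
Iteration 1: edges from {n28} -> (n14, k=1), (n18, k=1), (n26, k=1), (n27, k=1).
Iteration 2: edges from {n14,n18,n26,n27} -> (n14, k=2), (n18, k=2), (n26, k=2).
Iteration 3: edges from {n14,n18,n26} -> (n14, k=3), (n18, k=3).
Iteration 4: no outgoing edges from {n14,n18}; recursion stops.
SUM(k) = 0 + 1 + 1 + 1 + 1 + 2 + 2 + 2 + 3 + 3 = 16.

16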